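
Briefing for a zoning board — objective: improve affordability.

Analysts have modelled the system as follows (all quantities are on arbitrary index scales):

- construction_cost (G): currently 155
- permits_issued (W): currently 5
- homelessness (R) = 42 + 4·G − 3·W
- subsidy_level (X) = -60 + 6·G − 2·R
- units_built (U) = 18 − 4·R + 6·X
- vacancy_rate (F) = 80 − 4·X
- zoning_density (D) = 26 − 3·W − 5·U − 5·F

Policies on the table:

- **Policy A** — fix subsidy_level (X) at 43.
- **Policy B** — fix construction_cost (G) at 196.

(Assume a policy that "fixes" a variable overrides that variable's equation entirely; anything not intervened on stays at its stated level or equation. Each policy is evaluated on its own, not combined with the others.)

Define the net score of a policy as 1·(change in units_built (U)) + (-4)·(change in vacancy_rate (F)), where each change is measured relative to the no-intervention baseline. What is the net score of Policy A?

10274

Baseline:
  G = 155
  W = 5
  R = 42 + 4·155 − 3·5 = 647
  X = -60 + 6·155 − 2·647 = -424
  U = 18 − 4·647 + 6·(-424) = -5114
  F = 80 − 4·(-424) = 1776
Policy A (X := 43):
  G = 155
  W = 5
  R = 42 + 4·155 − 3·5 = 647
  X = 43
  U = 18 − 4·647 + 6·43 = -2312
  F = 80 − 4·43 = -92
ΔU = -2312 − (-5114) = 2802; ΔF = -92 − 1776 = -1868
Score = 1·2802 + (-4)·(-1868) = 10274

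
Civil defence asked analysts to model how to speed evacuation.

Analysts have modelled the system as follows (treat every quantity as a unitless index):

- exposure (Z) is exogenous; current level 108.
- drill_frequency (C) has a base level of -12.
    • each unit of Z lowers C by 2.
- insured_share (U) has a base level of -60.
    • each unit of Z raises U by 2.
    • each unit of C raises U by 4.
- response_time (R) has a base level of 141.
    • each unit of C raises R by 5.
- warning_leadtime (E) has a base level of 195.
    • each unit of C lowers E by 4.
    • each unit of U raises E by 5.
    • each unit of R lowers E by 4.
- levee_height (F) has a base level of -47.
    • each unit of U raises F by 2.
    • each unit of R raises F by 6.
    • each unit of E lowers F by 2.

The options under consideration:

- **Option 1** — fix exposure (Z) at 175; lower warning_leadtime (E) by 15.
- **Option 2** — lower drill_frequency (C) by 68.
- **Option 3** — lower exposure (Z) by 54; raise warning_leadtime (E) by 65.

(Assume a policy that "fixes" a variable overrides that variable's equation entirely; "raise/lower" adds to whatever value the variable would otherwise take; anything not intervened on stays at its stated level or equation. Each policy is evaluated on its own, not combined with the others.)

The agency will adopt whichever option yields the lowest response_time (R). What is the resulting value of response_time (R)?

Option 1 (Z := 175, E − 15):
  Z = 175
  C = -12 − 2·175 = -362
  R = 141 + 5·(-362) = -1669
Option 2 (C − 68):
  Z = 108
  C = -12 − 2·108 (−68 from intervention) = -296
  R = 141 + 5·(-296) = -1339
Option 3 (Z − 54, E + 65):
  Z = 108 − 54 = 54
  C = -12 − 2·54 = -120
  R = 141 + 5·(-120) = -459
Comparing — Option 1: R=-1669, Option 2: R=-1339, Option 3: R=-459. Lowest is -1669 (Option 1).

-1669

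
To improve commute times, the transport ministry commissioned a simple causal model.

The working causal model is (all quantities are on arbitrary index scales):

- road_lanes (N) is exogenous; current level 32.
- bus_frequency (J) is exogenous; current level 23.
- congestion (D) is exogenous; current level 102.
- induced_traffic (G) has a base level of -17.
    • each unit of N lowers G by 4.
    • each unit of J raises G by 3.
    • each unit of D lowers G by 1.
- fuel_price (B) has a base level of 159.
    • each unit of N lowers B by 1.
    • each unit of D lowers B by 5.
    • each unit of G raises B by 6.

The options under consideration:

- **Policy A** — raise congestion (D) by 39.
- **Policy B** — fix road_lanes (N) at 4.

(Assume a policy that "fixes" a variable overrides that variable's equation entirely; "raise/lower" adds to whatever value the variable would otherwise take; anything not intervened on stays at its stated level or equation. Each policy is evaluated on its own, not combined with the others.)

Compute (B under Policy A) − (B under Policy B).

-1129

Policy A (D + 39):
  N = 32
  J = 23
  D = 102 + 39 = 141
  G = -17 − 4·32 + 3·23 − 141 = -217
  B = 159 − 32 − 5·141 + 6·(-217) = -1880
Policy B (N := 4):
  N = 4
  J = 23
  D = 102
  G = -17 − 4·4 + 3·23 − 102 = -66
  B = 159 − 4 − 5·102 + 6·(-66) = -751
B: -1880 − (-751) = -1129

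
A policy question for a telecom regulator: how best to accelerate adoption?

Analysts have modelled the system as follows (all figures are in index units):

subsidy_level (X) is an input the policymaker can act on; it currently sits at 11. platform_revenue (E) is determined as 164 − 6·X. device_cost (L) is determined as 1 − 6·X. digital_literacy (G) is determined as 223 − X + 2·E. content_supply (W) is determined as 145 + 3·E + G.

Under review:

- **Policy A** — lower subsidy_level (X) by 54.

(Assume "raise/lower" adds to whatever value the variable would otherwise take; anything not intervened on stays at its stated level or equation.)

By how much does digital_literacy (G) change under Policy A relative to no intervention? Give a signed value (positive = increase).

702

Baseline:
  X = 11
  E = 164 − 6·11 = 98
  G = 223 − 11 + 2·98 = 408
Policy A (X − 54):
  X = 11 − 54 = -43
  E = 164 − 6·(-43) = 422
  G = 223 − (-43) + 2·422 = 1110
Change in G: 1110 − 408 = 702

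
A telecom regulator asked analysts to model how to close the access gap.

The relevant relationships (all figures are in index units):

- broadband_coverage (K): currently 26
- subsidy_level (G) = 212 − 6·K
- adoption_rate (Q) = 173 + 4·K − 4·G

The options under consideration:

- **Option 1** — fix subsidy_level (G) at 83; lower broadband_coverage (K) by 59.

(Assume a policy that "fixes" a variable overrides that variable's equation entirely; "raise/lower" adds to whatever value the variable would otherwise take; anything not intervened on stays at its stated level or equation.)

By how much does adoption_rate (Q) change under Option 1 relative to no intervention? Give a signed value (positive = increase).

-344

Baseline:
  K = 26
  G = 212 − 6·26 = 56
  Q = 173 + 4·26 − 4·56 = 53
Option 1 (G := 83, K − 59):
  K = 26 − 59 = -33
  G = 83
  Q = 173 + 4·(-33) − 4·83 = -291
Change in Q: -291 − 53 = -344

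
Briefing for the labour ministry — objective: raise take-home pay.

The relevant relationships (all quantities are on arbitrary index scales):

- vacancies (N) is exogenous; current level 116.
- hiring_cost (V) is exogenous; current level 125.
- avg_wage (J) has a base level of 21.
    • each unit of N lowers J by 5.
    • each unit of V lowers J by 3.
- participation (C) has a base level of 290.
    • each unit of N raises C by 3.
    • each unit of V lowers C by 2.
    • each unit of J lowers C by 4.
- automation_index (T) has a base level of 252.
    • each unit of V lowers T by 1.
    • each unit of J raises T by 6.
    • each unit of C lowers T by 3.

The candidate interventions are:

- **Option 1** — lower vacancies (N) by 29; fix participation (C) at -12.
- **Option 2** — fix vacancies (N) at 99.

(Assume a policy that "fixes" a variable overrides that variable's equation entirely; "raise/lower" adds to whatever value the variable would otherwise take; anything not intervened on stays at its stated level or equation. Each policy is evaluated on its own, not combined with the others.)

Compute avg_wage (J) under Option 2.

-849

Option 2 (N := 99):
  N = 99
  V = 125
  J = 21 − 5·99 − 3·125 = -849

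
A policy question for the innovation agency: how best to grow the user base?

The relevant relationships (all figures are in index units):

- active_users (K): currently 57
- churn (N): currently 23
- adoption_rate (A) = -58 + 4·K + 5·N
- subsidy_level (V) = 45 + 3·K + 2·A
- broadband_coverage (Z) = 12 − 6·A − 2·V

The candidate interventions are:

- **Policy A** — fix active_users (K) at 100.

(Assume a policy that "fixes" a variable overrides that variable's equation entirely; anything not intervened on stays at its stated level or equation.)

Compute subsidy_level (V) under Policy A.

1259

Policy A (K := 100):
  K = 100
  N = 23
  A = -58 + 4·100 + 5·23 = 457
  V = 45 + 3·100 + 2·457 = 1259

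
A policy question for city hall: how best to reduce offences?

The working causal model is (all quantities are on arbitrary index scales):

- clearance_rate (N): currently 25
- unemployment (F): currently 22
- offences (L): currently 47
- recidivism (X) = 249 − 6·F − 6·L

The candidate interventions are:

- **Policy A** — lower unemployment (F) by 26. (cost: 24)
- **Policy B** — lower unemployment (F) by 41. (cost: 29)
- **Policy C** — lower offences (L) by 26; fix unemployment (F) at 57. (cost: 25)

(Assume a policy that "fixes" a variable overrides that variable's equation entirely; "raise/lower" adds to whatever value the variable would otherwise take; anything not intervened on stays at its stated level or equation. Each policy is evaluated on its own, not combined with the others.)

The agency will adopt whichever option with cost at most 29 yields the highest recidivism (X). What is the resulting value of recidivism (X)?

Policy A (F − 26):
  F = 22 − 26 = -4
  L = 47
  X = 249 − 6·(-4) − 6·47 = -9
Policy B (F − 41):
  F = 22 − 41 = -19
  L = 47
  X = 249 − 6·(-19) − 6·47 = 81
Policy C (L − 26, F := 57):
  F = 57
  L = 47 − 26 = 21
  X = 249 − 6·57 − 6·21 = -219
Comparing — Policy A: X=-9, Policy B: X=81, Policy C: X=-219. Highest is 81 (Policy B).

81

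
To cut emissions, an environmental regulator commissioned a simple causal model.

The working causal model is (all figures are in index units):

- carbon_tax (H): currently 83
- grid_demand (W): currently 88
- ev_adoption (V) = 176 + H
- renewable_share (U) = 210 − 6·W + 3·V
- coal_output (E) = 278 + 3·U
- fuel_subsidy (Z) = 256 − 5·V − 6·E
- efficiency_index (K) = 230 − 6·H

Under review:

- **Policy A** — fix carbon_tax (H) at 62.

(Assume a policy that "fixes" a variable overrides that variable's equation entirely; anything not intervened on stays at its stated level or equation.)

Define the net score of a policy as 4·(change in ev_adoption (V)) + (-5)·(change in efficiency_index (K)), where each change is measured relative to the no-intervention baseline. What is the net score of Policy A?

-714

Baseline:
  H = 83
  V = 176 + 83 = 259
  K = 230 − 6·83 = -268
Policy A (H := 62):
  H = 62
  V = 176 + 62 = 238
  K = 230 − 6·62 = -142
ΔV = 238 − 259 = -21; ΔK = -142 − (-268) = 126
Score = 4·(-21) + (-5)·126 = -714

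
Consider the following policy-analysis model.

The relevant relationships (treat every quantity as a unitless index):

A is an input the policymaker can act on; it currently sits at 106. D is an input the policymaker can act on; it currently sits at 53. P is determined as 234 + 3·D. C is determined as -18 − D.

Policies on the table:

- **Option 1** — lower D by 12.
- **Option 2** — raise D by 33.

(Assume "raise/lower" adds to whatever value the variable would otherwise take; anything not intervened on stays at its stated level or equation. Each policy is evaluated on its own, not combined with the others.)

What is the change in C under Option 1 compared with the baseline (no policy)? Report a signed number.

12

Baseline:
  D = 53
  C = -18 − 53 = -71
Option 1 (D − 12):
  D = 53 − 12 = 41
  C = -18 − 41 = -59
Change in C: -59 − (-71) = 12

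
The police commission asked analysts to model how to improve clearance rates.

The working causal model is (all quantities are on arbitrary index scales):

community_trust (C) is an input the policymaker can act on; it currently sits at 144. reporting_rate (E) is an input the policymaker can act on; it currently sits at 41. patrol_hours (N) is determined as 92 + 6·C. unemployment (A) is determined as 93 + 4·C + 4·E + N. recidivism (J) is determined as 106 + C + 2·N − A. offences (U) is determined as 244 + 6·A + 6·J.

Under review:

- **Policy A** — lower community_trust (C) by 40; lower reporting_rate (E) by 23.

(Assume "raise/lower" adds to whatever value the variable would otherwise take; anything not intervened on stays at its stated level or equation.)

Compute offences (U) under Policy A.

Policy A (C − 40, E − 23):
  C = 144 − 40 = 104
  E = 41 − 23 = 18
  N = 92 + 6·104 = 716
  A = 93 + 4·104 + 4·18 + 716 = 1297
  J = 106 + 104 + 2·716 − 1297 = 345
  U = 244 + 6·1297 + 6·345 = 10096

10096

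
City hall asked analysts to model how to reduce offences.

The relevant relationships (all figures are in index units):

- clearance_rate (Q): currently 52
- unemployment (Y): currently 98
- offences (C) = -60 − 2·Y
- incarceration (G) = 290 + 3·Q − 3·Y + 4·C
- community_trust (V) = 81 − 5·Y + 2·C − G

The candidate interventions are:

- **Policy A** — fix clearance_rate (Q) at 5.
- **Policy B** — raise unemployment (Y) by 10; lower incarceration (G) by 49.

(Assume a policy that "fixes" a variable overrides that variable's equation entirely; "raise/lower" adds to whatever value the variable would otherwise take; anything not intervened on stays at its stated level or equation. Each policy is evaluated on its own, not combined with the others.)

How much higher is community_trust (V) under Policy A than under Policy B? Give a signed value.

72

Policy A (Q := 5):
  Q = 5
  Y = 98
  C = -60 − 2·98 = -256
  G = 290 + 3·5 − 3·98 + 4·(-256) = -1013
  V = 81 − 5·98 + 2·(-256) − (-1013) = 92
Policy B (Y + 10, G − 49):
  Q = 52
  Y = 98 + 10 = 108
  C = -60 − 2·108 = -276
  G = 290 + 3·52 − 3·108 + 4·(-276) (−49 from intervention) = -1031
  V = 81 − 5·108 + 2·(-276) − (-1031) = 20
V: 92 − 20 = 72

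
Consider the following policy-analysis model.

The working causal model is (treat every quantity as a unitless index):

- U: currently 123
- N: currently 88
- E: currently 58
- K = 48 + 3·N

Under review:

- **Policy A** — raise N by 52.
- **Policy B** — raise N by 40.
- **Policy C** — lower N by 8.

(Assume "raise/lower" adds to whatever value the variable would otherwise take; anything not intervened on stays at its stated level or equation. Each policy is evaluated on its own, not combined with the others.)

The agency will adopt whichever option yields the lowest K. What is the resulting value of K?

288

Policy A (N + 52):
  N = 88 + 52 = 140
  K = 48 + 3·140 = 468
Policy B (N + 40):
  N = 88 + 40 = 128
  K = 48 + 3·128 = 432
Policy C (N − 8):
  N = 88 − 8 = 80
  K = 48 + 3·80 = 288
Comparing — Policy A: K=468, Policy B: K=432, Policy C: K=288. Lowest is 288 (Policy C).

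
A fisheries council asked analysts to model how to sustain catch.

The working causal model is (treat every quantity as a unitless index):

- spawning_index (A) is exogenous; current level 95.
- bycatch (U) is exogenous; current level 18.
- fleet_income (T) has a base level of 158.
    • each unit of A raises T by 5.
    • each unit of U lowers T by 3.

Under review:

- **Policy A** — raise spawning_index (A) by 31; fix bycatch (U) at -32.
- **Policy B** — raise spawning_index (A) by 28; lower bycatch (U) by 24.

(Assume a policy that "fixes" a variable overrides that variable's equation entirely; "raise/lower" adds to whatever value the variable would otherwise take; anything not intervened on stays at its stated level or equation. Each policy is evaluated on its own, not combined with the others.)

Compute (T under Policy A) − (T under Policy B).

93

Policy A (A + 31, U := -32):
  A = 95 + 31 = 126
  U = -32
  T = 158 + 5·126 − 3·(-32) = 884
Policy B (A + 28, U − 24):
  A = 95 + 28 = 123
  U = 18 − 24 = -6
  T = 158 + 5·123 − 3·(-6) = 791
T: 884 − 791 = 93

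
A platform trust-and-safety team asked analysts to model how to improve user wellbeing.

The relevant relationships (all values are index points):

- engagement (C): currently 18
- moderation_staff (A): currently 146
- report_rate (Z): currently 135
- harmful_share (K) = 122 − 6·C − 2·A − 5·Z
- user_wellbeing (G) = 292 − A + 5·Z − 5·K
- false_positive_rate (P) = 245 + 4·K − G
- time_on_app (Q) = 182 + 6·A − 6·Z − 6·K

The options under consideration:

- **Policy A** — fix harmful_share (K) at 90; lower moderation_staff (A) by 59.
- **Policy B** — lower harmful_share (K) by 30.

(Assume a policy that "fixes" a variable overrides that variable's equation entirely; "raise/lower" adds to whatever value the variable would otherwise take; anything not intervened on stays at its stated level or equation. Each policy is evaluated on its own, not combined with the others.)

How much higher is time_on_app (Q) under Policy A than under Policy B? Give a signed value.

Policy A (K := 90, A − 59):
  C = 18
  A = 146 − 59 = 87
  Z = 135
  K = 90
  Q = 182 + 6·87 − 6·135 − 6·90 = -646
Policy B (K − 30):
  C = 18
  A = 146
  Z = 135
  K = 122 − 6·18 − 2·146 − 5·135 (−30 from intervention) = -983
  Q = 182 + 6·146 − 6·135 − 6·(-983) = 6146
Q: -646 − 6146 = -6792

-6792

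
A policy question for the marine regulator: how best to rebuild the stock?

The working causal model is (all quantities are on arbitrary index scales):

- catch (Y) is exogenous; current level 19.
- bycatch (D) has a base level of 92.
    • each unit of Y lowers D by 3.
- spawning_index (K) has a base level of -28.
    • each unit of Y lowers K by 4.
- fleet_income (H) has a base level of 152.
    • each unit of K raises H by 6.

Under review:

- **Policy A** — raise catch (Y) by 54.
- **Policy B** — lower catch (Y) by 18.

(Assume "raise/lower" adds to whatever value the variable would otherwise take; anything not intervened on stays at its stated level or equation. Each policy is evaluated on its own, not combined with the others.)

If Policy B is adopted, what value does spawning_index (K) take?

-32

Policy B (Y − 18):
  Y = 19 − 18 = 1
  K = -28 − 4·1 = -32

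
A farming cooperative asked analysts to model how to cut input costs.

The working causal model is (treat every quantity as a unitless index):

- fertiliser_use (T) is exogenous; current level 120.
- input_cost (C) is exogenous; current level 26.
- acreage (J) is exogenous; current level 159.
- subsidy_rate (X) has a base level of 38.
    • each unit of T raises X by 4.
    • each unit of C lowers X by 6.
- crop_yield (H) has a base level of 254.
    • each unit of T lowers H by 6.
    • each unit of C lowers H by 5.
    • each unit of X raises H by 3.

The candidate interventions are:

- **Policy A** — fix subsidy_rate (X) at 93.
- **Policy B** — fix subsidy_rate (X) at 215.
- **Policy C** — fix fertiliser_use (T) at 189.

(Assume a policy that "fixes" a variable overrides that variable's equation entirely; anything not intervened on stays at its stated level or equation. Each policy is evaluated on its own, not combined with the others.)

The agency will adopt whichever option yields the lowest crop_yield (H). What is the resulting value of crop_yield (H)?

Policy A (X := 93):
  T = 120
  C = 26
  X = 93
  H = 254 − 6·120 − 5·26 + 3·93 = -317
Policy B (X := 215):
  T = 120
  C = 26
  X = 215
  H = 254 − 6·120 − 5·26 + 3·215 = 49
Policy C (T := 189):
  T = 189
  C = 26
  X = 38 + 4·189 − 6·26 = 638
  H = 254 − 6·189 − 5·26 + 3·638 = 904
Comparing — Policy A: H=-317, Policy B: H=49, Policy C: H=904. Lowest is -317 (Policy A).

-317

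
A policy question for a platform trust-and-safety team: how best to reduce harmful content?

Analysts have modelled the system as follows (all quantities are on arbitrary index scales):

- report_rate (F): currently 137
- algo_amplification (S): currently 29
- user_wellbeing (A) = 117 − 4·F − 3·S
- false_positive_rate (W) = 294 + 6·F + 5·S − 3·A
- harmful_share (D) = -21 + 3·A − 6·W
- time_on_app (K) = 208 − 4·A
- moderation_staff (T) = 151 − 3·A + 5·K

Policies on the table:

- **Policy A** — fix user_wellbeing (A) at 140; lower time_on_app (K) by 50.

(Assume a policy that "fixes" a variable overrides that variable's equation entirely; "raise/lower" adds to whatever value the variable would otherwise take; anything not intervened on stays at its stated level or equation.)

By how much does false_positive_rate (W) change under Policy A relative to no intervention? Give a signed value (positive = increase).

-1974

Baseline:
  F = 137
  S = 29
  A = 117 − 4·137 − 3·29 = -518
  W = 294 + 6·137 + 5·29 − 3·(-518) = 2815
Policy A (A := 140, K − 50):
  F = 137
  S = 29
  A = 140
  W = 294 + 6·137 + 5·29 − 3·140 = 841
Change in W: 841 − 2815 = -1974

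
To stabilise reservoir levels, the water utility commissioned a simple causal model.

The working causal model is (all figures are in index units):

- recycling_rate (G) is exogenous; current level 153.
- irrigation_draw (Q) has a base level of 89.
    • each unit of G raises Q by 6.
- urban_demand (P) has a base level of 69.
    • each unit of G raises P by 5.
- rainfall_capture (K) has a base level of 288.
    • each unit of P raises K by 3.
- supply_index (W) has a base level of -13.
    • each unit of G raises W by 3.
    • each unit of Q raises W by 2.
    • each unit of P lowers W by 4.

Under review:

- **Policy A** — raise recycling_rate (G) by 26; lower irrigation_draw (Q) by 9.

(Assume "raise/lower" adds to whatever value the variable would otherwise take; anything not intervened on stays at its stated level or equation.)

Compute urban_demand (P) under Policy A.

Policy A (G + 26, Q − 9):
  G = 153 + 26 = 179
  P = 69 + 5·179 = 964

964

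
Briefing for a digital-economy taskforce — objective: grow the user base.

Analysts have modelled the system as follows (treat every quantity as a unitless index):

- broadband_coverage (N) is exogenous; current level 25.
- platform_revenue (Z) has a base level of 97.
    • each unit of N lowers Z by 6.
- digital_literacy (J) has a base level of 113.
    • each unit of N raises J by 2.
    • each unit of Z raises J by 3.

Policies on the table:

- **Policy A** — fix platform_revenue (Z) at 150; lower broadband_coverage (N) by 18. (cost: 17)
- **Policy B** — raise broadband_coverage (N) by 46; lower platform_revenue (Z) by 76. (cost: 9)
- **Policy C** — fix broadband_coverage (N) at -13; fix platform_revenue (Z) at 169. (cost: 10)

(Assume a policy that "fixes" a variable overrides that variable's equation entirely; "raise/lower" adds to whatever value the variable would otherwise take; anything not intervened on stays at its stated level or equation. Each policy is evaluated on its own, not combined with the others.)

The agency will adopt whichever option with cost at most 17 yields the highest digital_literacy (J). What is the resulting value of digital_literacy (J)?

Policy A (Z := 150, N − 18):
  N = 25 − 18 = 7
  Z = 150
  J = 113 + 2·7 + 3·150 = 577
Policy B (N + 46, Z − 76):
  N = 25 + 46 = 71
  Z = 97 − 6·71 (−76 from intervention) = -405
  J = 113 + 2·71 + 3·(-405) = -960
Policy C (N := -13, Z := 169):
  N = -13
  Z = 169
  J = 113 + 2·(-13) + 3·169 = 594
Comparing — Policy A: J=577, Policy B: J=-960, Policy C: J=594. Highest is 594 (Policy C).

594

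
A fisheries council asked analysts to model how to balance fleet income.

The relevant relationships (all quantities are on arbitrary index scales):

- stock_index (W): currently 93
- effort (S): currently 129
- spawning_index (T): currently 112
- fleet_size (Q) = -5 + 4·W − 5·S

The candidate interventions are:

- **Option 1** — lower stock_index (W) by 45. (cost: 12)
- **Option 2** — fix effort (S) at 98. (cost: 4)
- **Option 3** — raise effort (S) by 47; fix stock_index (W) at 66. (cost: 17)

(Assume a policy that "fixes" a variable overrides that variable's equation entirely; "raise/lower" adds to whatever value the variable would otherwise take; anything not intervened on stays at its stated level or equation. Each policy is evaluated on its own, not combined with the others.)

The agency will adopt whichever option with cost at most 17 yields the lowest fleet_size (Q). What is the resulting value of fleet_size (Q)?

Option 1 (W − 45):
  W = 93 − 45 = 48
  S = 129
  Q = -5 + 4·48 − 5·129 = -458
Option 2 (S := 98):
  W = 93
  S = 98
  Q = -5 + 4·93 − 5·98 = -123
Option 3 (S + 47, W := 66):
  W = 66
  S = 129 + 47 = 176
  Q = -5 + 4·66 − 5·176 = -621
Comparing — Option 1: Q=-458, Option 2: Q=-123, Option 3: Q=-621. Lowest is -621 (Option 3).

-621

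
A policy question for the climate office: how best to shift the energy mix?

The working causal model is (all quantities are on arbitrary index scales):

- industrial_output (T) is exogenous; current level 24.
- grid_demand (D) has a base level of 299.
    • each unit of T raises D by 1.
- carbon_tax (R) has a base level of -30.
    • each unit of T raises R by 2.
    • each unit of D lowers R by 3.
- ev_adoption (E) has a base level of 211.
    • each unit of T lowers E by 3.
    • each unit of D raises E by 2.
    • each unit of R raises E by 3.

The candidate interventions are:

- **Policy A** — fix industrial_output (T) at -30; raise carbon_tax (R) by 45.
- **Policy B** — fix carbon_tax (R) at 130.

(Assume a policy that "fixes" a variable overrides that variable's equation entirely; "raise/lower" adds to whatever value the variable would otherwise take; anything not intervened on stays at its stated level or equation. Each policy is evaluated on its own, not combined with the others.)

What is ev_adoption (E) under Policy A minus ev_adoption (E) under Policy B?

-2892

Policy A (T := -30, R + 45):
  T = -30
  D = 299 + (-30) = 269
  R = -30 + 2·(-30) − 3·269 (+45 from intervention) = -852
  E = 211 − 3·(-30) + 2·269 + 3·(-852) = -1717
Policy B (R := 130):
  T = 24
  D = 299 + 24 = 323
  R = 130
  E = 211 − 3·24 + 2·323 + 3·130 = 1175
E: -1717 − 1175 = -2892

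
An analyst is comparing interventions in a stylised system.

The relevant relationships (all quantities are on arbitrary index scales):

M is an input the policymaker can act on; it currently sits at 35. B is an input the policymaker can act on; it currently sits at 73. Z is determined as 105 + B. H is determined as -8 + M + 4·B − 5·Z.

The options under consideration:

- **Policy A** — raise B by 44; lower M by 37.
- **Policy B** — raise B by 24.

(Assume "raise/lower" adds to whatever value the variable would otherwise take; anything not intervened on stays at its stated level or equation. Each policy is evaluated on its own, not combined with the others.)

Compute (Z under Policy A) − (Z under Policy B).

Policy A (B + 44, M − 37):
  B = 73 + 44 = 117
  Z = 105 + 117 = 222
Policy B (B + 24):
  B = 73 + 24 = 97
  Z = 105 + 97 = 202
Z: 222 − 202 = 20

20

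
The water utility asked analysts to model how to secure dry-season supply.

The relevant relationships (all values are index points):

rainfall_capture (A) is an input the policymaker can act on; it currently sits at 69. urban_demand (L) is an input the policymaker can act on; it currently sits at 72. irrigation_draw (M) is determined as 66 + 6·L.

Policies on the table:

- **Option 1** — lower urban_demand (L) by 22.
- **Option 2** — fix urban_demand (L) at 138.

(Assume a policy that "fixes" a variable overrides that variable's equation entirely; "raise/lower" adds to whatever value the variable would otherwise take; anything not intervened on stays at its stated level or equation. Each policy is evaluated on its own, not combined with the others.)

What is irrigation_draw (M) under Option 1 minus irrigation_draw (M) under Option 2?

Option 1 (L − 22):
  L = 72 − 22 = 50
  M = 66 + 6·50 = 366
Option 2 (L := 138):
  L = 138
  M = 66 + 6·138 = 894
M: 366 − 894 = -528

-528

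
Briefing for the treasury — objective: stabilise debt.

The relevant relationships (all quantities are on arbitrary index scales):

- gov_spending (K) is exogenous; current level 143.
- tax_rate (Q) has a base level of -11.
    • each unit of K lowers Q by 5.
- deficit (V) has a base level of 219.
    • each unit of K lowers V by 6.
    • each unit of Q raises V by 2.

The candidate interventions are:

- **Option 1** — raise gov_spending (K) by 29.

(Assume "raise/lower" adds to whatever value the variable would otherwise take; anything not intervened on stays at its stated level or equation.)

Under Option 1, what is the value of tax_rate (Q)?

Option 1 (K + 29):
  K = 143 + 29 = 172
  Q = -11 − 5·172 = -871

-871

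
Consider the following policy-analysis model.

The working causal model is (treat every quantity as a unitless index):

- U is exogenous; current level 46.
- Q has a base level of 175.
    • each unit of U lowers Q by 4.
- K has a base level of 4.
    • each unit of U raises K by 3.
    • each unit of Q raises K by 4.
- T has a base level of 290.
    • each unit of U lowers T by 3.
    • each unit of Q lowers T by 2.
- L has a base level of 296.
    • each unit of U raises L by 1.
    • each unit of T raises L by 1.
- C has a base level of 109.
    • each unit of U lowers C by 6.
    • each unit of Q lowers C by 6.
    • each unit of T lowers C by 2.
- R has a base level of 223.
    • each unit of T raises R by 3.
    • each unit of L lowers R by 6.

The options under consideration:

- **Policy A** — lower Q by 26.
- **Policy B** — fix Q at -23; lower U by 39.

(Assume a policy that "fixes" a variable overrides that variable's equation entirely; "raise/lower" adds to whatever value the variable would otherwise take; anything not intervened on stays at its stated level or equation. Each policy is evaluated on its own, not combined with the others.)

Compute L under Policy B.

Policy B (Q := -23, U − 39):
  U = 46 − 39 = 7
  Q = -23
  T = 290 − 3·7 − 2·(-23) = 315
  L = 296 + 7 + 315 = 618

618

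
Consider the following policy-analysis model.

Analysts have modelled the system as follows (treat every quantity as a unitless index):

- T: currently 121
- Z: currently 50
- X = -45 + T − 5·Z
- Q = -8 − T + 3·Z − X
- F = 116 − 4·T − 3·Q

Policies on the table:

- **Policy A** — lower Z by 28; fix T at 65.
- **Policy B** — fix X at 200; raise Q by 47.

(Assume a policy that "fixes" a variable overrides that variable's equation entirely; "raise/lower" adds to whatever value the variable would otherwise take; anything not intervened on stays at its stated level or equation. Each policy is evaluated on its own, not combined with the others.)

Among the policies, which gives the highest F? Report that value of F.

28

Policy A (Z − 28, T := 65):
  T = 65
  Z = 50 − 28 = 22
  X = -45 + 65 − 5·22 = -90
  Q = -8 − 65 + 3·22 − (-90) = 83
  F = 116 − 4·65 − 3·83 = -393
Policy B (X := 200, Q + 47):
  T = 121
  Z = 50
  X = 200
  Q = -8 − 121 + 3·50 − 200 (+47 from intervention) = -132
  F = 116 − 4·121 − 3·(-132) = 28
Comparing — Policy A: F=-393, Policy B: F=28. Highest is 28 (Policy B).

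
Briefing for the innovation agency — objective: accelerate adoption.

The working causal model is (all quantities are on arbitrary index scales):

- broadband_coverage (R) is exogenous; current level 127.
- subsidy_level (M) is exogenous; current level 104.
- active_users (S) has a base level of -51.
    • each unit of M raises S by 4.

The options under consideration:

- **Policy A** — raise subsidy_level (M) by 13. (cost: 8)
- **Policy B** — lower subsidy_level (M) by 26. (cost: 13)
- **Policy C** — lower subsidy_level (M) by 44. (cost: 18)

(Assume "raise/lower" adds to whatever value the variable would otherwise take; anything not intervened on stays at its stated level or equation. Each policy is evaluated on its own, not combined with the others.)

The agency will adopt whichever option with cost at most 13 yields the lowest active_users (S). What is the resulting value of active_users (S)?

261

Policy A (M + 13):
  M = 104 + 13 = 117
  S = -51 + 4·117 = 417
Policy B (M − 26):
  M = 104 − 26 = 78
  S = -51 + 4·78 = 261
Comparing — Policy A: S=417, Policy B: S=261. Lowest is 261 (Policy B).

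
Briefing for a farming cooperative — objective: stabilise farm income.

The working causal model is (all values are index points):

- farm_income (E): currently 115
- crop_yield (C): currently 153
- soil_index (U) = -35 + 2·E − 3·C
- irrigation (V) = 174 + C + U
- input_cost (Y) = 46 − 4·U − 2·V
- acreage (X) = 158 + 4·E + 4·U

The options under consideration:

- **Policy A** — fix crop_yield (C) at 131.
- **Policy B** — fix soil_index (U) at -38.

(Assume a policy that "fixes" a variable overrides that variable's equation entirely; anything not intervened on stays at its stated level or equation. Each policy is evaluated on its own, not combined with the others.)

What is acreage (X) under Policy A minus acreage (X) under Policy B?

Policy A (C := 131):
  E = 115
  C = 131
  U = -35 + 2·115 − 3·131 = -198
  X = 158 + 4·115 + 4·(-198) = -174
Policy B (U := -38):
  E = 115
  C = 153
  U = -38
  X = 158 + 4·115 + 4·(-38) = 466
X: -174 − 466 = -640

-640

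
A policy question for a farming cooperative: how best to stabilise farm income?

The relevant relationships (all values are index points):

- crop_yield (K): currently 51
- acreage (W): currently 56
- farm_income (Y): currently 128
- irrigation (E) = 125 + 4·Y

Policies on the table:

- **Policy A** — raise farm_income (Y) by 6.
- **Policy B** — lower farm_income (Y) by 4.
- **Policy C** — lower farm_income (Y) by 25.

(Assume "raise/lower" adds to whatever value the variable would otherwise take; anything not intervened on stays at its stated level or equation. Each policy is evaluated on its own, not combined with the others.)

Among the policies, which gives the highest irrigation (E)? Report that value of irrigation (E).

661

Policy A (Y + 6):
  Y = 128 + 6 = 134
  E = 125 + 4·134 = 661
Policy B (Y − 4):
  Y = 128 − 4 = 124
  E = 125 + 4·124 = 621
Policy C (Y − 25):
  Y = 128 − 25 = 103
  E = 125 + 4·103 = 537
Comparing — Policy A: E=661, Policy B: E=621, Policy C: E=537. Highest is 661 (Policy A).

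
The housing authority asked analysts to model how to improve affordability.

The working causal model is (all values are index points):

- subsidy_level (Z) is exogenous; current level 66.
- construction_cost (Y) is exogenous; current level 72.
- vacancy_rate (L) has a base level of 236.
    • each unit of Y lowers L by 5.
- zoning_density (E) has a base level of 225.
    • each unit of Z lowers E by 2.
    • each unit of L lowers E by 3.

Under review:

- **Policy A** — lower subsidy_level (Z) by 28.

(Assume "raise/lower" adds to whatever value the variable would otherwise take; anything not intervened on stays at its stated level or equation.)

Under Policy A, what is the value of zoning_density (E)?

521

Policy A (Z − 28):
  Z = 66 − 28 = 38
  Y = 72
  L = 236 − 5·72 = -124
  E = 225 − 2·38 − 3·(-124) = 521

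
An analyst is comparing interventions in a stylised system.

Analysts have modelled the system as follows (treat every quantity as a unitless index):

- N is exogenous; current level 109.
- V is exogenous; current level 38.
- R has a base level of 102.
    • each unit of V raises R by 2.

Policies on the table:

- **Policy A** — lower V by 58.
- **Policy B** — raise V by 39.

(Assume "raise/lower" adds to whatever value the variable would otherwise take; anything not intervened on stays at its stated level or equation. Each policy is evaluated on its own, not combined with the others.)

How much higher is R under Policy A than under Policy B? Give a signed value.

-194

Policy A (V − 58):
  V = 38 − 58 = -20
  R = 102 + 2·(-20) = 62
Policy B (V + 39):
  V = 38 + 39 = 77
  R = 102 + 2·77 = 256
R: 62 − 256 = -194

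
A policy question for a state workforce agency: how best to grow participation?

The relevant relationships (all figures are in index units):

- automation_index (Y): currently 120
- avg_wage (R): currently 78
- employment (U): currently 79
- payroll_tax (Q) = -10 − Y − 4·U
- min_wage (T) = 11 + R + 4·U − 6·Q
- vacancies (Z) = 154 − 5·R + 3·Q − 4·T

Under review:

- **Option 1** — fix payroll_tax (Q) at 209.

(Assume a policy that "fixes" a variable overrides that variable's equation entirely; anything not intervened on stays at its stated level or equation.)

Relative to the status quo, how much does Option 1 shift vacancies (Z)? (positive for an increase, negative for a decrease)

17685

Baseline:
  Y = 120
  R = 78
  U = 79
  Q = -10 − 120 − 4·79 = -446
  T = 11 + 78 + 4·79 − 6·(-446) = 3081
  Z = 154 − 5·78 + 3·(-446) − 4·3081 = -13898
Option 1 (Q := 209):
  Y = 120
  R = 78
  U = 79
  Q = 209
  T = 11 + 78 + 4·79 − 6·209 = -849
  Z = 154 − 5·78 + 3·209 − 4·(-849) = 3787
Change in Z: 3787 − (-13898) = 17685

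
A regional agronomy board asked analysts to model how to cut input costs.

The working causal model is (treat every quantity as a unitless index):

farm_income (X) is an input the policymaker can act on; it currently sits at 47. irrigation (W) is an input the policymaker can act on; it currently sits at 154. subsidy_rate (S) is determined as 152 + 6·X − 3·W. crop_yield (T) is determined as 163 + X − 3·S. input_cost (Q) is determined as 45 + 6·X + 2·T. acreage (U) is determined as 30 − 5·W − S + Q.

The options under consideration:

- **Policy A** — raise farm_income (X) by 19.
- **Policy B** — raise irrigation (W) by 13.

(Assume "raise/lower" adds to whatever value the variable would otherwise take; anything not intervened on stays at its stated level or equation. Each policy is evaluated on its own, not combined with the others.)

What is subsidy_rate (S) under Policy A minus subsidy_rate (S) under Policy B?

Policy A (X + 19):
  X = 47 + 19 = 66
  W = 154
  S = 152 + 6·66 − 3·154 = 86
Policy B (W + 13):
  X = 47
  W = 154 + 13 = 167
  S = 152 + 6·47 − 3·167 = -67
S: 86 − (-67) = 153

153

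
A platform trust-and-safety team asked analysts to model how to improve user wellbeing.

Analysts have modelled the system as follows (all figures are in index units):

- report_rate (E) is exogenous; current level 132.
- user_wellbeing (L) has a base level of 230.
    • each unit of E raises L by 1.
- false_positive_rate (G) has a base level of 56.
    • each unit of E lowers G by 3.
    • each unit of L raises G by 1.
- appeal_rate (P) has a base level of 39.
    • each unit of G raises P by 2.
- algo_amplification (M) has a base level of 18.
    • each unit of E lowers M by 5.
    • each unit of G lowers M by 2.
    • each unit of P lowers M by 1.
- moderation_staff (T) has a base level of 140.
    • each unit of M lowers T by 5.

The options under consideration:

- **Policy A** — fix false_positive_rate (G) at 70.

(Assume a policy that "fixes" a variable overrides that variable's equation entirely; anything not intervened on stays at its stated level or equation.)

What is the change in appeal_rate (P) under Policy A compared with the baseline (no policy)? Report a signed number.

96

Baseline:
  E = 132
  L = 230 + 132 = 362
  G = 56 − 3·132 + 362 = 22
  P = 39 + 2·22 = 83
Policy A (G := 70):
  E = 132
  L = 230 + 132 = 362
  G = 70
  P = 39 + 2·70 = 179
Change in P: 179 − 83 = 96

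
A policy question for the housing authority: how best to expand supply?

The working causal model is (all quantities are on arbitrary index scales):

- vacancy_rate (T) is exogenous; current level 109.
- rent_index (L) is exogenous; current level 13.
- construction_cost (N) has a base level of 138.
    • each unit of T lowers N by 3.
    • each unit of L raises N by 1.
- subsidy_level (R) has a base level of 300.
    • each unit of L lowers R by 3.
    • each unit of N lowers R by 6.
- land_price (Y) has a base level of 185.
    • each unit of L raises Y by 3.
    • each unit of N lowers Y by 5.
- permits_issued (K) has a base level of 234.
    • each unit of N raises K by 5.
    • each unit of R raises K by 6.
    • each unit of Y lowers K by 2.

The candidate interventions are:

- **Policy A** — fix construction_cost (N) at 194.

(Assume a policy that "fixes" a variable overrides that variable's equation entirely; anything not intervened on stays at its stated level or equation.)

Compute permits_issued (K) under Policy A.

Policy A (N := 194):
  T = 109
  L = 13
  N = 194
  R = 300 − 3·13 − 6·194 = -903
  Y = 185 + 3·13 − 5·194 = -746
  K = 234 + 5·194 + 6·(-903) − 2·(-746) = -2722

-2722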